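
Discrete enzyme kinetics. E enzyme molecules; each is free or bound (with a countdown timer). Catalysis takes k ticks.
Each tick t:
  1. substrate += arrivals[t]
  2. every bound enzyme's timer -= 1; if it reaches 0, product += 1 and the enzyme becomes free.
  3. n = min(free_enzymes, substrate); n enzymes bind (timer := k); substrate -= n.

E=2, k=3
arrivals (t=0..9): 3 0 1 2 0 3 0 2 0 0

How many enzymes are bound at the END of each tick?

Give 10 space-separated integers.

t=0: arr=3 -> substrate=1 bound=2 product=0
t=1: arr=0 -> substrate=1 bound=2 product=0
t=2: arr=1 -> substrate=2 bound=2 product=0
t=3: arr=2 -> substrate=2 bound=2 product=2
t=4: arr=0 -> substrate=2 bound=2 product=2
t=5: arr=3 -> substrate=5 bound=2 product=2
t=6: arr=0 -> substrate=3 bound=2 product=4
t=7: arr=2 -> substrate=5 bound=2 product=4
t=8: arr=0 -> substrate=5 bound=2 product=4
t=9: arr=0 -> substrate=3 bound=2 product=6

Answer: 2 2 2 2 2 2 2 2 2 2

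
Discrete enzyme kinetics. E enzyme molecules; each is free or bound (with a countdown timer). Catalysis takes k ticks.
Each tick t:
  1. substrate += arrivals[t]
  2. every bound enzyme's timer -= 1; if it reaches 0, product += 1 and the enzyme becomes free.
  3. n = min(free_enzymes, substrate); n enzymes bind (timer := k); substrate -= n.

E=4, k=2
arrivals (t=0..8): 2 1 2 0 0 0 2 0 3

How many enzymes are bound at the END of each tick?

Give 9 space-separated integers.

t=0: arr=2 -> substrate=0 bound=2 product=0
t=1: arr=1 -> substrate=0 bound=3 product=0
t=2: arr=2 -> substrate=0 bound=3 product=2
t=3: arr=0 -> substrate=0 bound=2 product=3
t=4: arr=0 -> substrate=0 bound=0 product=5
t=5: arr=0 -> substrate=0 bound=0 product=5
t=6: arr=2 -> substrate=0 bound=2 product=5
t=7: arr=0 -> substrate=0 bound=2 product=5
t=8: arr=3 -> substrate=0 bound=3 product=7

Answer: 2 3 3 2 0 0 2 2 3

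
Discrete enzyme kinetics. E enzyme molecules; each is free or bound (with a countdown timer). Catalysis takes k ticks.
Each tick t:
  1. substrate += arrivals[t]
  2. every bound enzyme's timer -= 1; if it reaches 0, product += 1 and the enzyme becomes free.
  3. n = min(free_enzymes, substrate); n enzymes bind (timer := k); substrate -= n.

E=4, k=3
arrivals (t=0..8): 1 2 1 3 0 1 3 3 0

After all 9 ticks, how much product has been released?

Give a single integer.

Answer: 8

Derivation:
t=0: arr=1 -> substrate=0 bound=1 product=0
t=1: arr=2 -> substrate=0 bound=3 product=0
t=2: arr=1 -> substrate=0 bound=4 product=0
t=3: arr=3 -> substrate=2 bound=4 product=1
t=4: arr=0 -> substrate=0 bound=4 product=3
t=5: arr=1 -> substrate=0 bound=4 product=4
t=6: arr=3 -> substrate=2 bound=4 product=5
t=7: arr=3 -> substrate=3 bound=4 product=7
t=8: arr=0 -> substrate=2 bound=4 product=8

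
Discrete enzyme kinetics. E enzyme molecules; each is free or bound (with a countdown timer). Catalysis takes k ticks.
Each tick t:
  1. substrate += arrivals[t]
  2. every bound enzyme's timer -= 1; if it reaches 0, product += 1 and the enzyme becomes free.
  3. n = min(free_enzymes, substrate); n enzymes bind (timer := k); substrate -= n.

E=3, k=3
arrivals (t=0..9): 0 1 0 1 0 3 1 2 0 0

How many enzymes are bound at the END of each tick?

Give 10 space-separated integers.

Answer: 0 1 1 2 1 3 3 3 3 3

Derivation:
t=0: arr=0 -> substrate=0 bound=0 product=0
t=1: arr=1 -> substrate=0 bound=1 product=0
t=2: arr=0 -> substrate=0 bound=1 product=0
t=3: arr=1 -> substrate=0 bound=2 product=0
t=4: arr=0 -> substrate=0 bound=1 product=1
t=5: arr=3 -> substrate=1 bound=3 product=1
t=6: arr=1 -> substrate=1 bound=3 product=2
t=7: arr=2 -> substrate=3 bound=3 product=2
t=8: arr=0 -> substrate=1 bound=3 product=4
t=9: arr=0 -> substrate=0 bound=3 product=5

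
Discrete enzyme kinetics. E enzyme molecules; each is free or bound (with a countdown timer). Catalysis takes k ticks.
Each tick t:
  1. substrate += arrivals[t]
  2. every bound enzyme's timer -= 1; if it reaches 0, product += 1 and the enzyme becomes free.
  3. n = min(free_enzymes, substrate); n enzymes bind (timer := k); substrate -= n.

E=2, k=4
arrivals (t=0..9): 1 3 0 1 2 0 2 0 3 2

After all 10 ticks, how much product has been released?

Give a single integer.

t=0: arr=1 -> substrate=0 bound=1 product=0
t=1: arr=3 -> substrate=2 bound=2 product=0
t=2: arr=0 -> substrate=2 bound=2 product=0
t=3: arr=1 -> substrate=3 bound=2 product=0
t=4: arr=2 -> substrate=4 bound=2 product=1
t=5: arr=0 -> substrate=3 bound=2 product=2
t=6: arr=2 -> substrate=5 bound=2 product=2
t=7: arr=0 -> substrate=5 bound=2 product=2
t=8: arr=3 -> substrate=7 bound=2 product=3
t=9: arr=2 -> substrate=8 bound=2 product=4

Answer: 4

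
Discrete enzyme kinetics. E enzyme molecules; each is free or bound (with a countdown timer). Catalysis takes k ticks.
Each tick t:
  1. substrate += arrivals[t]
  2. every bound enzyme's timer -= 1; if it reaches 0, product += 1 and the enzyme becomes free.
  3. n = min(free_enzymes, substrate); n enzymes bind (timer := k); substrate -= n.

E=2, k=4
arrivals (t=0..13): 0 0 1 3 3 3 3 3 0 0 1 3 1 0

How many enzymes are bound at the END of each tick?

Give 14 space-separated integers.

t=0: arr=0 -> substrate=0 bound=0 product=0
t=1: arr=0 -> substrate=0 bound=0 product=0
t=2: arr=1 -> substrate=0 bound=1 product=0
t=3: arr=3 -> substrate=2 bound=2 product=0
t=4: arr=3 -> substrate=5 bound=2 product=0
t=5: arr=3 -> substrate=8 bound=2 product=0
t=6: arr=3 -> substrate=10 bound=2 product=1
t=7: arr=3 -> substrate=12 bound=2 product=2
t=8: arr=0 -> substrate=12 bound=2 product=2
t=9: arr=0 -> substrate=12 bound=2 product=2
t=10: arr=1 -> substrate=12 bound=2 product=3
t=11: arr=3 -> substrate=14 bound=2 product=4
t=12: arr=1 -> substrate=15 bound=2 product=4
t=13: arr=0 -> substrate=15 bound=2 product=4

Answer: 0 0 1 2 2 2 2 2 2 2 2 2 2 2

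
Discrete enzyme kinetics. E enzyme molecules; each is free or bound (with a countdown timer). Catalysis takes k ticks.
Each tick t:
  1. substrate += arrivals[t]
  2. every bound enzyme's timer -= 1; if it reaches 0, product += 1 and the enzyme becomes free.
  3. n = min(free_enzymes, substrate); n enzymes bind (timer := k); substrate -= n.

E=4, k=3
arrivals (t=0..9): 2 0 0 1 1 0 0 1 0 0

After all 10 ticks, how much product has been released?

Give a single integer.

Answer: 4

Derivation:
t=0: arr=2 -> substrate=0 bound=2 product=0
t=1: arr=0 -> substrate=0 bound=2 product=0
t=2: arr=0 -> substrate=0 bound=2 product=0
t=3: arr=1 -> substrate=0 bound=1 product=2
t=4: arr=1 -> substrate=0 bound=2 product=2
t=5: arr=0 -> substrate=0 bound=2 product=2
t=6: arr=0 -> substrate=0 bound=1 product=3
t=7: arr=1 -> substrate=0 bound=1 product=4
t=8: arr=0 -> substrate=0 bound=1 product=4
t=9: arr=0 -> substrate=0 bound=1 product=4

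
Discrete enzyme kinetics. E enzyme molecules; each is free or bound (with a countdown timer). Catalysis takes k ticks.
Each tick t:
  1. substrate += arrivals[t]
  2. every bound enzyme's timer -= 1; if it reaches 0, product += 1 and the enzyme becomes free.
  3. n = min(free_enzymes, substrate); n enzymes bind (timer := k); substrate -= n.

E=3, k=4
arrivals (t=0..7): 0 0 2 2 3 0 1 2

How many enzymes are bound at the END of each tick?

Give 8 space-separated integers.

t=0: arr=0 -> substrate=0 bound=0 product=0
t=1: arr=0 -> substrate=0 bound=0 product=0
t=2: arr=2 -> substrate=0 bound=2 product=0
t=3: arr=2 -> substrate=1 bound=3 product=0
t=4: arr=3 -> substrate=4 bound=3 product=0
t=5: arr=0 -> substrate=4 bound=3 product=0
t=6: arr=1 -> substrate=3 bound=3 product=2
t=7: arr=2 -> substrate=4 bound=3 product=3

Answer: 0 0 2 3 3 3 3 3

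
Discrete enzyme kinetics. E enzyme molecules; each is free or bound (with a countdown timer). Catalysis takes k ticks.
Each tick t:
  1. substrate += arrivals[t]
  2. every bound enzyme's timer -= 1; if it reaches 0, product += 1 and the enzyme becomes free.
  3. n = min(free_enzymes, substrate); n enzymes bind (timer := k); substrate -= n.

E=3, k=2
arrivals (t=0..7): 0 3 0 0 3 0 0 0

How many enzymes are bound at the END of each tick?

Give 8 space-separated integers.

t=0: arr=0 -> substrate=0 bound=0 product=0
t=1: arr=3 -> substrate=0 bound=3 product=0
t=2: arr=0 -> substrate=0 bound=3 product=0
t=3: arr=0 -> substrate=0 bound=0 product=3
t=4: arr=3 -> substrate=0 bound=3 product=3
t=5: arr=0 -> substrate=0 bound=3 product=3
t=6: arr=0 -> substrate=0 bound=0 product=6
t=7: arr=0 -> substrate=0 bound=0 product=6

Answer: 0 3 3 0 3 3 0 0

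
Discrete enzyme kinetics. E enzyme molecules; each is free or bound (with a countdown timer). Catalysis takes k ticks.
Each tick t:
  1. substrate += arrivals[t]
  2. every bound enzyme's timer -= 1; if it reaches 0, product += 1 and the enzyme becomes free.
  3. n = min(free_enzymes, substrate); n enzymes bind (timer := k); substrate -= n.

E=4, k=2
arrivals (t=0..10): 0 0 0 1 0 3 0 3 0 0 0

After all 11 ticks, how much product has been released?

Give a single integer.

t=0: arr=0 -> substrate=0 bound=0 product=0
t=1: arr=0 -> substrate=0 bound=0 product=0
t=2: arr=0 -> substrate=0 bound=0 product=0
t=3: arr=1 -> substrate=0 bound=1 product=0
t=4: arr=0 -> substrate=0 bound=1 product=0
t=5: arr=3 -> substrate=0 bound=3 product=1
t=6: arr=0 -> substrate=0 bound=3 product=1
t=7: arr=3 -> substrate=0 bound=3 product=4
t=8: arr=0 -> substrate=0 bound=3 product=4
t=9: arr=0 -> substrate=0 bound=0 product=7
t=10: arr=0 -> substrate=0 bound=0 product=7

Answer: 7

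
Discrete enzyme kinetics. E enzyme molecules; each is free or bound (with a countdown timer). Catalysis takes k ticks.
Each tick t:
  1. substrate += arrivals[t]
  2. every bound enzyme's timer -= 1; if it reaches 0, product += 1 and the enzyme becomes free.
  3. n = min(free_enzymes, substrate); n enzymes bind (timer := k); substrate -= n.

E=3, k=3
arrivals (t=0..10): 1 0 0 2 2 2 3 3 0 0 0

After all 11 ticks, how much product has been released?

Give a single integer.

Answer: 7

Derivation:
t=0: arr=1 -> substrate=0 bound=1 product=0
t=1: arr=0 -> substrate=0 bound=1 product=0
t=2: arr=0 -> substrate=0 bound=1 product=0
t=3: arr=2 -> substrate=0 bound=2 product=1
t=4: arr=2 -> substrate=1 bound=3 product=1
t=5: arr=2 -> substrate=3 bound=3 product=1
t=6: arr=3 -> substrate=4 bound=3 product=3
t=7: arr=3 -> substrate=6 bound=3 product=4
t=8: arr=0 -> substrate=6 bound=3 product=4
t=9: arr=0 -> substrate=4 bound=3 product=6
t=10: arr=0 -> substrate=3 bound=3 product=7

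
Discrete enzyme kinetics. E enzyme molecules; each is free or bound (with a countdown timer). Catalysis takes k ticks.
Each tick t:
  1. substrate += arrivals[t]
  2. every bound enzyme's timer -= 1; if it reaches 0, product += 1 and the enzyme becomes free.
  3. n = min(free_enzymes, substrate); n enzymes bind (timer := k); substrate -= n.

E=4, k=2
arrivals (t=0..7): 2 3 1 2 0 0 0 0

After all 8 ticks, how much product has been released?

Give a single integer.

t=0: arr=2 -> substrate=0 bound=2 product=0
t=1: arr=3 -> substrate=1 bound=4 product=0
t=2: arr=1 -> substrate=0 bound=4 product=2
t=3: arr=2 -> substrate=0 bound=4 product=4
t=4: arr=0 -> substrate=0 bound=2 product=6
t=5: arr=0 -> substrate=0 bound=0 product=8
t=6: arr=0 -> substrate=0 bound=0 product=8
t=7: arr=0 -> substrate=0 bound=0 product=8

Answer: 8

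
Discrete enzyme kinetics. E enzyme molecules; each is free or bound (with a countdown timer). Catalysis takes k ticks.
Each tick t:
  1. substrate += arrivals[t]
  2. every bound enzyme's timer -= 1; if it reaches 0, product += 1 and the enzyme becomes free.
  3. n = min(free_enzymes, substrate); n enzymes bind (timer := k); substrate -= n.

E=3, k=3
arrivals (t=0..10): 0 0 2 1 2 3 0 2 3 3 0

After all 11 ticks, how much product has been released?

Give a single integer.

t=0: arr=0 -> substrate=0 bound=0 product=0
t=1: arr=0 -> substrate=0 bound=0 product=0
t=2: arr=2 -> substrate=0 bound=2 product=0
t=3: arr=1 -> substrate=0 bound=3 product=0
t=4: arr=2 -> substrate=2 bound=3 product=0
t=5: arr=3 -> substrate=3 bound=3 product=2
t=6: arr=0 -> substrate=2 bound=3 product=3
t=7: arr=2 -> substrate=4 bound=3 product=3
t=8: arr=3 -> substrate=5 bound=3 product=5
t=9: arr=3 -> substrate=7 bound=3 product=6
t=10: arr=0 -> substrate=7 bound=3 product=6

Answer: 6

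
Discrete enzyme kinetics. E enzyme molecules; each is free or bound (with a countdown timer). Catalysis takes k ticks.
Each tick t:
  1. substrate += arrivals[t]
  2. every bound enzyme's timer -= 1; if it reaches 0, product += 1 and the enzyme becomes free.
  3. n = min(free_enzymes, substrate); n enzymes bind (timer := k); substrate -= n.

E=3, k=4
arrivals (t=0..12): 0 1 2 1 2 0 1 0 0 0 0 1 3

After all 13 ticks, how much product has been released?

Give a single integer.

t=0: arr=0 -> substrate=0 bound=0 product=0
t=1: arr=1 -> substrate=0 bound=1 product=0
t=2: arr=2 -> substrate=0 bound=3 product=0
t=3: arr=1 -> substrate=1 bound=3 product=0
t=4: arr=2 -> substrate=3 bound=3 product=0
t=5: arr=0 -> substrate=2 bound=3 product=1
t=6: arr=1 -> substrate=1 bound=3 product=3
t=7: arr=0 -> substrate=1 bound=3 product=3
t=8: arr=0 -> substrate=1 bound=3 product=3
t=9: arr=0 -> substrate=0 bound=3 product=4
t=10: arr=0 -> substrate=0 bound=1 product=6
t=11: arr=1 -> substrate=0 bound=2 product=6
t=12: arr=3 -> substrate=2 bound=3 product=6

Answer: 6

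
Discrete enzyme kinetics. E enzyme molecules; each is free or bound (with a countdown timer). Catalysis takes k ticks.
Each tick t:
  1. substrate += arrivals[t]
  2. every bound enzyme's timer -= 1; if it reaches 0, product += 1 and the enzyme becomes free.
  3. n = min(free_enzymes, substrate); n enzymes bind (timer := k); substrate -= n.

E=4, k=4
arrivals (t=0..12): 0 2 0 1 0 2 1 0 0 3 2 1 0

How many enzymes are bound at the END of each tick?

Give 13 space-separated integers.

Answer: 0 2 2 3 3 3 4 3 3 4 4 4 4

Derivation:
t=0: arr=0 -> substrate=0 bound=0 product=0
t=1: arr=2 -> substrate=0 bound=2 product=0
t=2: arr=0 -> substrate=0 bound=2 product=0
t=3: arr=1 -> substrate=0 bound=3 product=0
t=4: arr=0 -> substrate=0 bound=3 product=0
t=5: arr=2 -> substrate=0 bound=3 product=2
t=6: arr=1 -> substrate=0 bound=4 product=2
t=7: arr=0 -> substrate=0 bound=3 product=3
t=8: arr=0 -> substrate=0 bound=3 product=3
t=9: arr=3 -> substrate=0 bound=4 product=5
t=10: arr=2 -> substrate=1 bound=4 product=6
t=11: arr=1 -> substrate=2 bound=4 product=6
t=12: arr=0 -> substrate=2 bound=4 product=6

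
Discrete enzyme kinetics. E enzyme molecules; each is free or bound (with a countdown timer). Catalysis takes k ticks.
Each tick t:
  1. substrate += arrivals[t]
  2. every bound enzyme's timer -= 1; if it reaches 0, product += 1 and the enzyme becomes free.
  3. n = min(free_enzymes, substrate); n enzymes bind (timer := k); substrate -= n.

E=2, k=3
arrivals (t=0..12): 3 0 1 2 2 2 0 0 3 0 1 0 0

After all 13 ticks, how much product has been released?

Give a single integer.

Answer: 8

Derivation:
t=0: arr=3 -> substrate=1 bound=2 product=0
t=1: arr=0 -> substrate=1 bound=2 product=0
t=2: arr=1 -> substrate=2 bound=2 product=0
t=3: arr=2 -> substrate=2 bound=2 product=2
t=4: arr=2 -> substrate=4 bound=2 product=2
t=5: arr=2 -> substrate=6 bound=2 product=2
t=6: arr=0 -> substrate=4 bound=2 product=4
t=7: arr=0 -> substrate=4 bound=2 product=4
t=8: arr=3 -> substrate=7 bound=2 product=4
t=9: arr=0 -> substrate=5 bound=2 product=6
t=10: arr=1 -> substrate=6 bound=2 product=6
t=11: arr=0 -> substrate=6 bound=2 product=6
t=12: arr=0 -> substrate=4 bound=2 product=8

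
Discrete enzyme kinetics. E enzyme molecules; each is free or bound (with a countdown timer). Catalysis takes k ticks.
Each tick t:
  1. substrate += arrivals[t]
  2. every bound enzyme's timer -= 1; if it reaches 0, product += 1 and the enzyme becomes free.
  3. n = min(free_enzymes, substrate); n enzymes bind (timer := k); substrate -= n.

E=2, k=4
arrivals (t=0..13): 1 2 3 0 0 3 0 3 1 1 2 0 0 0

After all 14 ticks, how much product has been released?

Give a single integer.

t=0: arr=1 -> substrate=0 bound=1 product=0
t=1: arr=2 -> substrate=1 bound=2 product=0
t=2: arr=3 -> substrate=4 bound=2 product=0
t=3: arr=0 -> substrate=4 bound=2 product=0
t=4: arr=0 -> substrate=3 bound=2 product=1
t=5: arr=3 -> substrate=5 bound=2 product=2
t=6: arr=0 -> substrate=5 bound=2 product=2
t=7: arr=3 -> substrate=8 bound=2 product=2
t=8: arr=1 -> substrate=8 bound=2 product=3
t=9: arr=1 -> substrate=8 bound=2 product=4
t=10: arr=2 -> substrate=10 bound=2 product=4
t=11: arr=0 -> substrate=10 bound=2 product=4
t=12: arr=0 -> substrate=9 bound=2 product=5
t=13: arr=0 -> substrate=8 bound=2 product=6

Answer: 6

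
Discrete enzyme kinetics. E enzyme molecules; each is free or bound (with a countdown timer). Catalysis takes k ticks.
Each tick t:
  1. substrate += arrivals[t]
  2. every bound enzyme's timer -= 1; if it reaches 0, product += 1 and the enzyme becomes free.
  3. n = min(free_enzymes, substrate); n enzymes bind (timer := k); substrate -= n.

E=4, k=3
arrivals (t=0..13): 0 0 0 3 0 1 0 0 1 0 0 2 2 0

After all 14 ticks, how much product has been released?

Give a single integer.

t=0: arr=0 -> substrate=0 bound=0 product=0
t=1: arr=0 -> substrate=0 bound=0 product=0
t=2: arr=0 -> substrate=0 bound=0 product=0
t=3: arr=3 -> substrate=0 bound=3 product=0
t=4: arr=0 -> substrate=0 bound=3 product=0
t=5: arr=1 -> substrate=0 bound=4 product=0
t=6: arr=0 -> substrate=0 bound=1 product=3
t=7: arr=0 -> substrate=0 bound=1 product=3
t=8: arr=1 -> substrate=0 bound=1 product=4
t=9: arr=0 -> substrate=0 bound=1 product=4
t=10: arr=0 -> substrate=0 bound=1 product=4
t=11: arr=2 -> substrate=0 bound=2 product=5
t=12: arr=2 -> substrate=0 bound=4 product=5
t=13: arr=0 -> substrate=0 bound=4 product=5

Answer: 5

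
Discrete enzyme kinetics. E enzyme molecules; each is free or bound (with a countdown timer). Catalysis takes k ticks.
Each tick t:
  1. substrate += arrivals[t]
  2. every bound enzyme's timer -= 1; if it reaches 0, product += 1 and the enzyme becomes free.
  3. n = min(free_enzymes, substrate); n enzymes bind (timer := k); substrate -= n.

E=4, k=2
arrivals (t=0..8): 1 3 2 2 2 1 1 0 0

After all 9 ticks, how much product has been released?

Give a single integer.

Answer: 12

Derivation:
t=0: arr=1 -> substrate=0 bound=1 product=0
t=1: arr=3 -> substrate=0 bound=4 product=0
t=2: arr=2 -> substrate=1 bound=4 product=1
t=3: arr=2 -> substrate=0 bound=4 product=4
t=4: arr=2 -> substrate=1 bound=4 product=5
t=5: arr=1 -> substrate=0 bound=3 product=8
t=6: arr=1 -> substrate=0 bound=3 product=9
t=7: arr=0 -> substrate=0 bound=1 product=11
t=8: arr=0 -> substrate=0 bound=0 product=12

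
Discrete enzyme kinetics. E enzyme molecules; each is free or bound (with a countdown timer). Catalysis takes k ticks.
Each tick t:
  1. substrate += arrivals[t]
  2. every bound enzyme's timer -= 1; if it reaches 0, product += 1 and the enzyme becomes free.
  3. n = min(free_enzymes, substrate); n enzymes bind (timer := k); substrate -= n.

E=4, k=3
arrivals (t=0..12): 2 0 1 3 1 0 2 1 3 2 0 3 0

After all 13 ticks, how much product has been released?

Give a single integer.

t=0: arr=2 -> substrate=0 bound=2 product=0
t=1: arr=0 -> substrate=0 bound=2 product=0
t=2: arr=1 -> substrate=0 bound=3 product=0
t=3: arr=3 -> substrate=0 bound=4 product=2
t=4: arr=1 -> substrate=1 bound=4 product=2
t=5: arr=0 -> substrate=0 bound=4 product=3
t=6: arr=2 -> substrate=0 bound=3 product=6
t=7: arr=1 -> substrate=0 bound=4 product=6
t=8: arr=3 -> substrate=2 bound=4 product=7
t=9: arr=2 -> substrate=2 bound=4 product=9
t=10: arr=0 -> substrate=1 bound=4 product=10
t=11: arr=3 -> substrate=3 bound=4 product=11
t=12: arr=0 -> substrate=1 bound=4 product=13

Answer: 13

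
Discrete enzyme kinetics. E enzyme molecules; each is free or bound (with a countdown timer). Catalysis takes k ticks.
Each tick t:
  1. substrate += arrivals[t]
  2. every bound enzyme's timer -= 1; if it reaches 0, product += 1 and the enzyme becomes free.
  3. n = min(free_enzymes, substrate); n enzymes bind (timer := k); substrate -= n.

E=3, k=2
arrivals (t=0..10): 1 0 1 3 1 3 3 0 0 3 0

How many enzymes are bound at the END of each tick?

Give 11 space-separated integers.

Answer: 1 1 1 3 3 3 3 3 3 3 3

Derivation:
t=0: arr=1 -> substrate=0 bound=1 product=0
t=1: arr=0 -> substrate=0 bound=1 product=0
t=2: arr=1 -> substrate=0 bound=1 product=1
t=3: arr=3 -> substrate=1 bound=3 product=1
t=4: arr=1 -> substrate=1 bound=3 product=2
t=5: arr=3 -> substrate=2 bound=3 product=4
t=6: arr=3 -> substrate=4 bound=3 product=5
t=7: arr=0 -> substrate=2 bound=3 product=7
t=8: arr=0 -> substrate=1 bound=3 product=8
t=9: arr=3 -> substrate=2 bound=3 product=10
t=10: arr=0 -> substrate=1 bound=3 product=11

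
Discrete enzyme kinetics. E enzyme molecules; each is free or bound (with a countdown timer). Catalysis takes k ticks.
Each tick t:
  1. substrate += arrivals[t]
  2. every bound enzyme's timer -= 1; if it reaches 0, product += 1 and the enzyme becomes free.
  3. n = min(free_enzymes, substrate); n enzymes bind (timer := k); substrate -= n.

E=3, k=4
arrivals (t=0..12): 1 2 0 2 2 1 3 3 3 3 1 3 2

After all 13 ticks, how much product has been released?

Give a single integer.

Answer: 7

Derivation:
t=0: arr=1 -> substrate=0 bound=1 product=0
t=1: arr=2 -> substrate=0 bound=3 product=0
t=2: arr=0 -> substrate=0 bound=3 product=0
t=3: arr=2 -> substrate=2 bound=3 product=0
t=4: arr=2 -> substrate=3 bound=3 product=1
t=5: arr=1 -> substrate=2 bound=3 product=3
t=6: arr=3 -> substrate=5 bound=3 product=3
t=7: arr=3 -> substrate=8 bound=3 product=3
t=8: arr=3 -> substrate=10 bound=3 product=4
t=9: arr=3 -> substrate=11 bound=3 product=6
t=10: arr=1 -> substrate=12 bound=3 product=6
t=11: arr=3 -> substrate=15 bound=3 product=6
t=12: arr=2 -> substrate=16 bound=3 product=7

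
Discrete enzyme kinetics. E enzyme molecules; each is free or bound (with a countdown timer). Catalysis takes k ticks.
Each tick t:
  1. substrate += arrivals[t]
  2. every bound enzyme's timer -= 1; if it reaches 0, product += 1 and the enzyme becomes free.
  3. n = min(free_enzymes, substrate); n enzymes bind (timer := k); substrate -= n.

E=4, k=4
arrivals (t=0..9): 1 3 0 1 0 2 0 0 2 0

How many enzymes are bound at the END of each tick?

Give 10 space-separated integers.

t=0: arr=1 -> substrate=0 bound=1 product=0
t=1: arr=3 -> substrate=0 bound=4 product=0
t=2: arr=0 -> substrate=0 bound=4 product=0
t=3: arr=1 -> substrate=1 bound=4 product=0
t=4: arr=0 -> substrate=0 bound=4 product=1
t=5: arr=2 -> substrate=0 bound=3 product=4
t=6: arr=0 -> substrate=0 bound=3 product=4
t=7: arr=0 -> substrate=0 bound=3 product=4
t=8: arr=2 -> substrate=0 bound=4 product=5
t=9: arr=0 -> substrate=0 bound=2 product=7

Answer: 1 4 4 4 4 3 3 3 4 2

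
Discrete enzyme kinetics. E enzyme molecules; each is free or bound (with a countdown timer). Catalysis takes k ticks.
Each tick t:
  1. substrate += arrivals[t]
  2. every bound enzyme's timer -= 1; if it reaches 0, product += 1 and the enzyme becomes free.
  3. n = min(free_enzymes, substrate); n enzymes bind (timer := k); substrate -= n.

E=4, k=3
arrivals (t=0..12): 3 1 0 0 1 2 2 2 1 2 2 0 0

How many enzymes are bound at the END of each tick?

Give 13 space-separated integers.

t=0: arr=3 -> substrate=0 bound=3 product=0
t=1: arr=1 -> substrate=0 bound=4 product=0
t=2: arr=0 -> substrate=0 bound=4 product=0
t=3: arr=0 -> substrate=0 bound=1 product=3
t=4: arr=1 -> substrate=0 bound=1 product=4
t=5: arr=2 -> substrate=0 bound=3 product=4
t=6: arr=2 -> substrate=1 bound=4 product=4
t=7: arr=2 -> substrate=2 bound=4 product=5
t=8: arr=1 -> substrate=1 bound=4 product=7
t=9: arr=2 -> substrate=2 bound=4 product=8
t=10: arr=2 -> substrate=3 bound=4 product=9
t=11: arr=0 -> substrate=1 bound=4 product=11
t=12: arr=0 -> substrate=0 bound=4 product=12

Answer: 3 4 4 1 1 3 4 4 4 4 4 4 4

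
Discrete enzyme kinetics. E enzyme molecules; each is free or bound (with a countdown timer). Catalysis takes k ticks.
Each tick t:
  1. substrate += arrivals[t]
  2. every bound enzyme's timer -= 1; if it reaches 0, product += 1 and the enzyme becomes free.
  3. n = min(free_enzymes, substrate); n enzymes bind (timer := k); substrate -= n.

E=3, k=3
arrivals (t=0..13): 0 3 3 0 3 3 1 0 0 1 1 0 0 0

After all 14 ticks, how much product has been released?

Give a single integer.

Answer: 12

Derivation:
t=0: arr=0 -> substrate=0 bound=0 product=0
t=1: arr=3 -> substrate=0 bound=3 product=0
t=2: arr=3 -> substrate=3 bound=3 product=0
t=3: arr=0 -> substrate=3 bound=3 product=0
t=4: arr=3 -> substrate=3 bound=3 product=3
t=5: arr=3 -> substrate=6 bound=3 product=3
t=6: arr=1 -> substrate=7 bound=3 product=3
t=7: arr=0 -> substrate=4 bound=3 product=6
t=8: arr=0 -> substrate=4 bound=3 product=6
t=9: arr=1 -> substrate=5 bound=3 product=6
t=10: arr=1 -> substrate=3 bound=3 product=9
t=11: arr=0 -> substrate=3 bound=3 product=9
t=12: arr=0 -> substrate=3 bound=3 product=9
t=13: arr=0 -> substrate=0 bound=3 product=12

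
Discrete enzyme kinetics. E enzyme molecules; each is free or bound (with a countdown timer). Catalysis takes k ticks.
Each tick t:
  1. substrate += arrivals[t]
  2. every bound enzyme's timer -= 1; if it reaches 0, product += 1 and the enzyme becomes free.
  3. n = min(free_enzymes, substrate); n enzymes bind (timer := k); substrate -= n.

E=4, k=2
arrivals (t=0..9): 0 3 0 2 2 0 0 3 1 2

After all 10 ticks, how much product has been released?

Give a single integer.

t=0: arr=0 -> substrate=0 bound=0 product=0
t=1: arr=3 -> substrate=0 bound=3 product=0
t=2: arr=0 -> substrate=0 bound=3 product=0
t=3: arr=2 -> substrate=0 bound=2 product=3
t=4: arr=2 -> substrate=0 bound=4 product=3
t=5: arr=0 -> substrate=0 bound=2 product=5
t=6: arr=0 -> substrate=0 bound=0 product=7
t=7: arr=3 -> substrate=0 bound=3 product=7
t=8: arr=1 -> substrate=0 bound=4 product=7
t=9: arr=2 -> substrate=0 bound=3 product=10

Answer: 10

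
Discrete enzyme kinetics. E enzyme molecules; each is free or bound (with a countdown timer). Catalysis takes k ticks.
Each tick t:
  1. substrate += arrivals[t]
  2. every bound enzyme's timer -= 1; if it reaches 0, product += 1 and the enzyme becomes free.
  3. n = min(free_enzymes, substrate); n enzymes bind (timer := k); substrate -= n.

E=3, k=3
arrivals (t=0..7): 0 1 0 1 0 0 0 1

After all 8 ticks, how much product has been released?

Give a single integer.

t=0: arr=0 -> substrate=0 bound=0 product=0
t=1: arr=1 -> substrate=0 bound=1 product=0
t=2: arr=0 -> substrate=0 bound=1 product=0
t=3: arr=1 -> substrate=0 bound=2 product=0
t=4: arr=0 -> substrate=0 bound=1 product=1
t=5: arr=0 -> substrate=0 bound=1 product=1
t=6: arr=0 -> substrate=0 bound=0 product=2
t=7: arr=1 -> substrate=0 bound=1 product=2

Answer: 2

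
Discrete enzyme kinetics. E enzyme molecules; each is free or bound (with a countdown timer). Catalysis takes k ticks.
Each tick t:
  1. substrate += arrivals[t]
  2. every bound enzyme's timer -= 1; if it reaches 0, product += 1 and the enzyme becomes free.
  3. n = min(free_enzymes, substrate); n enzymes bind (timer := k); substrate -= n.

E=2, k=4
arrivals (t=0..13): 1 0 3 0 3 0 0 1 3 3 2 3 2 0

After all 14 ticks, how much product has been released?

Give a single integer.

t=0: arr=1 -> substrate=0 bound=1 product=0
t=1: arr=0 -> substrate=0 bound=1 product=0
t=2: arr=3 -> substrate=2 bound=2 product=0
t=3: arr=0 -> substrate=2 bound=2 product=0
t=4: arr=3 -> substrate=4 bound=2 product=1
t=5: arr=0 -> substrate=4 bound=2 product=1
t=6: arr=0 -> substrate=3 bound=2 product=2
t=7: arr=1 -> substrate=4 bound=2 product=2
t=8: arr=3 -> substrate=6 bound=2 product=3
t=9: arr=3 -> substrate=9 bound=2 product=3
t=10: arr=2 -> substrate=10 bound=2 product=4
t=11: arr=3 -> substrate=13 bound=2 product=4
t=12: arr=2 -> substrate=14 bound=2 product=5
t=13: arr=0 -> substrate=14 bound=2 product=5

Answer: 5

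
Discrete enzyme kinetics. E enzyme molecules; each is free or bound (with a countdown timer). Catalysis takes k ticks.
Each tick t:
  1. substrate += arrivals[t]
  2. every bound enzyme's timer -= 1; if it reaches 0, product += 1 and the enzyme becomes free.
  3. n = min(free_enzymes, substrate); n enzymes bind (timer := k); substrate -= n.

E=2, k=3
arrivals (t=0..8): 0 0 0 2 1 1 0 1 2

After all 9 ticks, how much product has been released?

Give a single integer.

t=0: arr=0 -> substrate=0 bound=0 product=0
t=1: arr=0 -> substrate=0 bound=0 product=0
t=2: arr=0 -> substrate=0 bound=0 product=0
t=3: arr=2 -> substrate=0 bound=2 product=0
t=4: arr=1 -> substrate=1 bound=2 product=0
t=5: arr=1 -> substrate=2 bound=2 product=0
t=6: arr=0 -> substrate=0 bound=2 product=2
t=7: arr=1 -> substrate=1 bound=2 product=2
t=8: arr=2 -> substrate=3 bound=2 product=2

Answer: 2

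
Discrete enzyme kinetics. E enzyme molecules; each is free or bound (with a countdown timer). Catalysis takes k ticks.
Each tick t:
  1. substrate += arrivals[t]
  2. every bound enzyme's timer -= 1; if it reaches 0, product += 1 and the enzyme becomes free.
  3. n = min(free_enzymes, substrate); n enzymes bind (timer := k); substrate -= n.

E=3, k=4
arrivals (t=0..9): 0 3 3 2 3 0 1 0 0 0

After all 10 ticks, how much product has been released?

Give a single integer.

Answer: 6

Derivation:
t=0: arr=0 -> substrate=0 bound=0 product=0
t=1: arr=3 -> substrate=0 bound=3 product=0
t=2: arr=3 -> substrate=3 bound=3 product=0
t=3: arr=2 -> substrate=5 bound=3 product=0
t=4: arr=3 -> substrate=8 bound=3 product=0
t=5: arr=0 -> substrate=5 bound=3 product=3
t=6: arr=1 -> substrate=6 bound=3 product=3
t=7: arr=0 -> substrate=6 bound=3 product=3
t=8: arr=0 -> substrate=6 bound=3 product=3
t=9: arr=0 -> substrate=3 bound=3 product=6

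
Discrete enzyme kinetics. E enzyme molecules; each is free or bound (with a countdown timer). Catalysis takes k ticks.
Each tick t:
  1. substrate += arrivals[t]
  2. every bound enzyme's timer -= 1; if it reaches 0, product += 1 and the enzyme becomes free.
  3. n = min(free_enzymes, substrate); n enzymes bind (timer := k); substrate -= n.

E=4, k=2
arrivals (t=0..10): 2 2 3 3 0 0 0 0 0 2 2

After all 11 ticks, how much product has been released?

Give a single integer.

t=0: arr=2 -> substrate=0 bound=2 product=0
t=1: arr=2 -> substrate=0 bound=4 product=0
t=2: arr=3 -> substrate=1 bound=4 product=2
t=3: arr=3 -> substrate=2 bound=4 product=4
t=4: arr=0 -> substrate=0 bound=4 product=6
t=5: arr=0 -> substrate=0 bound=2 product=8
t=6: arr=0 -> substrate=0 bound=0 product=10
t=7: arr=0 -> substrate=0 bound=0 product=10
t=8: arr=0 -> substrate=0 bound=0 product=10
t=9: arr=2 -> substrate=0 bound=2 product=10
t=10: arr=2 -> substrate=0 bound=4 product=10

Answer: 10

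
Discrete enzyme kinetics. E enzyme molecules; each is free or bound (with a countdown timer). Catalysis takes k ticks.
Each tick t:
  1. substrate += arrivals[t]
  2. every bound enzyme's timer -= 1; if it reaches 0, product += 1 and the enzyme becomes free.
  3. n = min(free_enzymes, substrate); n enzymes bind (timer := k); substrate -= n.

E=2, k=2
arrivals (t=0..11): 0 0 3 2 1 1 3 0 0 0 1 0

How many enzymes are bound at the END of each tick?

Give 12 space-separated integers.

Answer: 0 0 2 2 2 2 2 2 2 2 2 2

Derivation:
t=0: arr=0 -> substrate=0 bound=0 product=0
t=1: arr=0 -> substrate=0 bound=0 product=0
t=2: arr=3 -> substrate=1 bound=2 product=0
t=3: arr=2 -> substrate=3 bound=2 product=0
t=4: arr=1 -> substrate=2 bound=2 product=2
t=5: arr=1 -> substrate=3 bound=2 product=2
t=6: arr=3 -> substrate=4 bound=2 product=4
t=7: arr=0 -> substrate=4 bound=2 product=4
t=8: arr=0 -> substrate=2 bound=2 product=6
t=9: arr=0 -> substrate=2 bound=2 product=6
t=10: arr=1 -> substrate=1 bound=2 product=8
t=11: arr=0 -> substrate=1 bound=2 product=8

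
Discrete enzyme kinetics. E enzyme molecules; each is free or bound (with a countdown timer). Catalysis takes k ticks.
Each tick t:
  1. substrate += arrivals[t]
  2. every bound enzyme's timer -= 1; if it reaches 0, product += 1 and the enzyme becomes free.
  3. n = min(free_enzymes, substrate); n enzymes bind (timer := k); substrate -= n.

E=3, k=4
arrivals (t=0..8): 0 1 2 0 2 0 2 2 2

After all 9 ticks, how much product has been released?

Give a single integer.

Answer: 3

Derivation:
t=0: arr=0 -> substrate=0 bound=0 product=0
t=1: arr=1 -> substrate=0 bound=1 product=0
t=2: arr=2 -> substrate=0 bound=3 product=0
t=3: arr=0 -> substrate=0 bound=3 product=0
t=4: arr=2 -> substrate=2 bound=3 product=0
t=5: arr=0 -> substrate=1 bound=3 product=1
t=6: arr=2 -> substrate=1 bound=3 product=3
t=7: arr=2 -> substrate=3 bound=3 product=3
t=8: arr=2 -> substrate=5 bound=3 product=3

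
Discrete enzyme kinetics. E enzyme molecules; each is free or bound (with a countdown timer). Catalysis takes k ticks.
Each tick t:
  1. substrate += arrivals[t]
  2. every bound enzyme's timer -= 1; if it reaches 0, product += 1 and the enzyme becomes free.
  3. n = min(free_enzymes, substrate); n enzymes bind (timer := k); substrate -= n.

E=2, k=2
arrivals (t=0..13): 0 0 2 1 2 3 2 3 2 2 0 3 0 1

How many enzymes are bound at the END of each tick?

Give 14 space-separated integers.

Answer: 0 0 2 2 2 2 2 2 2 2 2 2 2 2

Derivation:
t=0: arr=0 -> substrate=0 bound=0 product=0
t=1: arr=0 -> substrate=0 bound=0 product=0
t=2: arr=2 -> substrate=0 bound=2 product=0
t=3: arr=1 -> substrate=1 bound=2 product=0
t=4: arr=2 -> substrate=1 bound=2 product=2
t=5: arr=3 -> substrate=4 bound=2 product=2
t=6: arr=2 -> substrate=4 bound=2 product=4
t=7: arr=3 -> substrate=7 bound=2 product=4
t=8: arr=2 -> substrate=7 bound=2 product=6
t=9: arr=2 -> substrate=9 bound=2 product=6
t=10: arr=0 -> substrate=7 bound=2 product=8
t=11: arr=3 -> substrate=10 bound=2 product=8
t=12: arr=0 -> substrate=8 bound=2 product=10
t=13: arr=1 -> substrate=9 bound=2 product=10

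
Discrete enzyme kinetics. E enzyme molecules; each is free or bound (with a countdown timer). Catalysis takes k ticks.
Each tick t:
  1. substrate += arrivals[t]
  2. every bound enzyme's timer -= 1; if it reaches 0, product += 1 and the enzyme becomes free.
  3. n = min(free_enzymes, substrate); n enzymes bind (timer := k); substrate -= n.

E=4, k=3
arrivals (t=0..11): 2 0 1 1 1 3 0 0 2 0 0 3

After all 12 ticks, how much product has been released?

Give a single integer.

t=0: arr=2 -> substrate=0 bound=2 product=0
t=1: arr=0 -> substrate=0 bound=2 product=0
t=2: arr=1 -> substrate=0 bound=3 product=0
t=3: arr=1 -> substrate=0 bound=2 product=2
t=4: arr=1 -> substrate=0 bound=3 product=2
t=5: arr=3 -> substrate=1 bound=4 product=3
t=6: arr=0 -> substrate=0 bound=4 product=4
t=7: arr=0 -> substrate=0 bound=3 product=5
t=8: arr=2 -> substrate=0 bound=3 product=7
t=9: arr=0 -> substrate=0 bound=2 product=8
t=10: arr=0 -> substrate=0 bound=2 product=8
t=11: arr=3 -> substrate=0 bound=3 product=10

Answer: 10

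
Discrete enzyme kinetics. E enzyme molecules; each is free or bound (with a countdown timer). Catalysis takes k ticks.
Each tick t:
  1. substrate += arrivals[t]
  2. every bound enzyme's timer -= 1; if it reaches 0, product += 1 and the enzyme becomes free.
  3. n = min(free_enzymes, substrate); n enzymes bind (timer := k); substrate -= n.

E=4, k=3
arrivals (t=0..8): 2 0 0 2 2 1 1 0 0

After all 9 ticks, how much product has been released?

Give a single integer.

Answer: 6

Derivation:
t=0: arr=2 -> substrate=0 bound=2 product=0
t=1: arr=0 -> substrate=0 bound=2 product=0
t=2: arr=0 -> substrate=0 bound=2 product=0
t=3: arr=2 -> substrate=0 bound=2 product=2
t=4: arr=2 -> substrate=0 bound=4 product=2
t=5: arr=1 -> substrate=1 bound=4 product=2
t=6: arr=1 -> substrate=0 bound=4 product=4
t=7: arr=0 -> substrate=0 bound=2 product=6
t=8: arr=0 -> substrate=0 bound=2 product=6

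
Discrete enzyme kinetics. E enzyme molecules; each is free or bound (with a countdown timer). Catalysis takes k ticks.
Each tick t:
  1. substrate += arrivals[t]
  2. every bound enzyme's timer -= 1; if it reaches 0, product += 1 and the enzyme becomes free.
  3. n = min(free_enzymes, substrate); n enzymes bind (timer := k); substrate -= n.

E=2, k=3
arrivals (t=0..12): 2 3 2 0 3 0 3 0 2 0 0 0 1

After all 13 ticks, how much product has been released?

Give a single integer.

Answer: 8

Derivation:
t=0: arr=2 -> substrate=0 bound=2 product=0
t=1: arr=3 -> substrate=3 bound=2 product=0
t=2: arr=2 -> substrate=5 bound=2 product=0
t=3: arr=0 -> substrate=3 bound=2 product=2
t=4: arr=3 -> substrate=6 bound=2 product=2
t=5: arr=0 -> substrate=6 bound=2 product=2
t=6: arr=3 -> substrate=7 bound=2 product=4
t=7: arr=0 -> substrate=7 bound=2 product=4
t=8: arr=2 -> substrate=9 bound=2 product=4
t=9: arr=0 -> substrate=7 bound=2 product=6
t=10: arr=0 -> substrate=7 bound=2 product=6
t=11: arr=0 -> substrate=7 bound=2 product=6
t=12: arr=1 -> substrate=6 bound=2 product=8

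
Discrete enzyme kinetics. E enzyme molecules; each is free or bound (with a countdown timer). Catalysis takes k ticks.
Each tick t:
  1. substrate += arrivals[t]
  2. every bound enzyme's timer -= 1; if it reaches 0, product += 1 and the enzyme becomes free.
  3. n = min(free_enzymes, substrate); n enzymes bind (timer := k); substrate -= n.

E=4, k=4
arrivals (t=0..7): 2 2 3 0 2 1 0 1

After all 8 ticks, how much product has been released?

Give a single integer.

Answer: 4

Derivation:
t=0: arr=2 -> substrate=0 bound=2 product=0
t=1: arr=2 -> substrate=0 bound=4 product=0
t=2: arr=3 -> substrate=3 bound=4 product=0
t=3: arr=0 -> substrate=3 bound=4 product=0
t=4: arr=2 -> substrate=3 bound=4 product=2
t=5: arr=1 -> substrate=2 bound=4 product=4
t=6: arr=0 -> substrate=2 bound=4 product=4
t=7: arr=1 -> substrate=3 bound=4 product=4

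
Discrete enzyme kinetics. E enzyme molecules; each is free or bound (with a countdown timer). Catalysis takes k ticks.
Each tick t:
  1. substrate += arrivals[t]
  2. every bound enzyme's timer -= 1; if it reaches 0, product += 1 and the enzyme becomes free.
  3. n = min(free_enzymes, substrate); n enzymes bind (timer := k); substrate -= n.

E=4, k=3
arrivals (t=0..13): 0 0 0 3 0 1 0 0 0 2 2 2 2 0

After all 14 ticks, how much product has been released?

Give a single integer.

Answer: 8

Derivation:
t=0: arr=0 -> substrate=0 bound=0 product=0
t=1: arr=0 -> substrate=0 bound=0 product=0
t=2: arr=0 -> substrate=0 bound=0 product=0
t=3: arr=3 -> substrate=0 bound=3 product=0
t=4: arr=0 -> substrate=0 bound=3 product=0
t=5: arr=1 -> substrate=0 bound=4 product=0
t=6: arr=0 -> substrate=0 bound=1 product=3
t=7: arr=0 -> substrate=0 bound=1 product=3
t=8: arr=0 -> substrate=0 bound=0 product=4
t=9: arr=2 -> substrate=0 bound=2 product=4
t=10: arr=2 -> substrate=0 bound=4 product=4
t=11: arr=2 -> substrate=2 bound=4 product=4
t=12: arr=2 -> substrate=2 bound=4 product=6
t=13: arr=0 -> substrate=0 bound=4 product=8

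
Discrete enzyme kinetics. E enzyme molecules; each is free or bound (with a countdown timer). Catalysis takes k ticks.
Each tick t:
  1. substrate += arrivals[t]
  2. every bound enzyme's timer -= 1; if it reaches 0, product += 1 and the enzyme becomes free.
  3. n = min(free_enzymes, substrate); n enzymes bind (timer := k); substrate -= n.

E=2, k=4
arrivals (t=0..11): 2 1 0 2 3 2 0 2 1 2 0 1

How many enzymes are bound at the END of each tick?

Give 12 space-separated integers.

t=0: arr=2 -> substrate=0 bound=2 product=0
t=1: arr=1 -> substrate=1 bound=2 product=0
t=2: arr=0 -> substrate=1 bound=2 product=0
t=3: arr=2 -> substrate=3 bound=2 product=0
t=4: arr=3 -> substrate=4 bound=2 product=2
t=5: arr=2 -> substrate=6 bound=2 product=2
t=6: arr=0 -> substrate=6 bound=2 product=2
t=7: arr=2 -> substrate=8 bound=2 product=2
t=8: arr=1 -> substrate=7 bound=2 product=4
t=9: arr=2 -> substrate=9 bound=2 product=4
t=10: arr=0 -> substrate=9 bound=2 product=4
t=11: arr=1 -> substrate=10 bound=2 product=4

Answer: 2 2 2 2 2 2 2 2 2 2 2 2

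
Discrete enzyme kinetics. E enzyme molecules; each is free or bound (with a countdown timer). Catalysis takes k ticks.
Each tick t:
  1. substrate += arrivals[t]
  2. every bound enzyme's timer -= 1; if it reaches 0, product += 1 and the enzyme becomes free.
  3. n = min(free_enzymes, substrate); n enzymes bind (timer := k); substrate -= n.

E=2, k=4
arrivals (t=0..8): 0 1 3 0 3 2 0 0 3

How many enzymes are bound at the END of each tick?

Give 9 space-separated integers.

Answer: 0 1 2 2 2 2 2 2 2

Derivation:
t=0: arr=0 -> substrate=0 bound=0 product=0
t=1: arr=1 -> substrate=0 bound=1 product=0
t=2: arr=3 -> substrate=2 bound=2 product=0
t=3: arr=0 -> substrate=2 bound=2 product=0
t=4: arr=3 -> substrate=5 bound=2 product=0
t=5: arr=2 -> substrate=6 bound=2 product=1
t=6: arr=0 -> substrate=5 bound=2 product=2
t=7: arr=0 -> substrate=5 bound=2 product=2
t=8: arr=3 -> substrate=8 bound=2 product=2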